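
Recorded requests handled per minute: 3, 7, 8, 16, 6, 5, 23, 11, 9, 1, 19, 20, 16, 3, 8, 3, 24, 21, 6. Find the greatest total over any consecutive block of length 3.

Each size-3 window and its sum:
(3, 7, 8) → sum 18
(7, 8, 16) → sum 31
(8, 16, 6) → sum 30
(16, 6, 5) → sum 27
(6, 5, 23) → sum 34
(5, 23, 11) → sum 39
(23, 11, 9) → sum 43
(11, 9, 1) → sum 21
(9, 1, 19) → sum 29
(1, 19, 20) → sum 40
(19, 20, 16) → sum 55
(20, 16, 3) → sum 39
(16, 3, 8) → sum 27
(3, 8, 3) → sum 14
(8, 3, 24) → sum 35
(3, 24, 21) → sum 48
(24, 21, 6) → sum 51
Greatest of these is 55.

55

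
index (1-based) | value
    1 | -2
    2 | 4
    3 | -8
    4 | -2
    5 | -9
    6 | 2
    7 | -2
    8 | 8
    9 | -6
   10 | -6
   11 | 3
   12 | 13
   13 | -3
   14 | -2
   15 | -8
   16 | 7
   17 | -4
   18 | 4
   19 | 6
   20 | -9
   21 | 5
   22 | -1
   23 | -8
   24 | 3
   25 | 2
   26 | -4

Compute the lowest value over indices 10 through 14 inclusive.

Elements at indices 10..14: -6, 3, 13, -3, -2
min(-6, 3, 13, -3, -2) = -6

-6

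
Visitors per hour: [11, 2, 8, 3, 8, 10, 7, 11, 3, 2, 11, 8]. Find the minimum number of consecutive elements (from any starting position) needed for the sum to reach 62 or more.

9

Extend right; whenever the sum reaches 62, record the length and shrink from the left:
add 11: running sum 11 < 62
add 2: running sum 13 < 62
add 8: running sum 21 < 62
add 3: running sum 24 < 62
add 8: running sum 32 < 62
add 10: running sum 42 < 62
add 7: running sum 49 < 62
add 11: running sum 60 < 62
end 8: [11, 2, 8, 3, 8, 10, 7, 11, 3] sum 63, len 9
end 9: [11, 2, 8, 3, 8, 10, 7, 11, 3, 2] sum 65, len 10
end 10: [8, 3, 8, 10, 7, 11, 3, 2, 11] sum 63, len 9
end 11: [3, 8, 10, 7, 11, 3, 2, 11, 8] sum 63, len 9
Shortest qualifying length: 9.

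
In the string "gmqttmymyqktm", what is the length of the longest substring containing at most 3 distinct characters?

6

Extend right; when distinct count exceeds 3, shrink from the left:
[g] 1 distinct, len 1
[g, m] 2 distinct, len 2
[g, m, q] 3 distinct, len 3
[m, q, t] 3 distinct, len 3
[m, q, t, t] 3 distinct, len 4
[m, q, t, t, m] 3 distinct, len 5
[t, t, m, y] 3 distinct, len 4
[t, t, m, y, m] 3 distinct, len 5
[t, t, m, y, m, y] 3 distinct, len 6
[m, y, m, y, q] 3 distinct, len 5
[y, q, k] 3 distinct, len 3
[q, k, t] 3 distinct, len 3
[k, t, m] 3 distinct, len 3
Longest length with ≤3 distinct: 6.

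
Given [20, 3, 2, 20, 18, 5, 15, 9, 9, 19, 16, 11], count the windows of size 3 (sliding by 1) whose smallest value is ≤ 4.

3

[20, 3, 2] → min 2  ≤ 4 ✓
[3, 2, 20] → min 2  ≤ 4 ✓
[2, 20, 18] → min 2  ≤ 4 ✓
[20, 18, 5] → min 5
[18, 5, 15] → min 5
[5, 15, 9] → min 5
[15, 9, 9] → min 9
[9, 9, 19] → min 9
[9, 19, 16] → min 9
[19, 16, 11] → min 11
3 windows satisfy the condition.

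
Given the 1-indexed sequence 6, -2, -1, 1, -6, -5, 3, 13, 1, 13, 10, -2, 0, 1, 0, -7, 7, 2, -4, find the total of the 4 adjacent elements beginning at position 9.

Elements at indices 9..12: 1, 13, 10, -2
sum(1, 13, 10, -2) = 22

22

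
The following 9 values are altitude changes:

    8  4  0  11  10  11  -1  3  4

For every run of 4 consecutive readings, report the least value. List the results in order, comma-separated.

8 4 0 11 → min 0
4 0 11 10 → min 0
0 11 10 11 → min 0
11 10 11 -1 → min -1
10 11 -1 3 → min -1
11 -1 3 4 → min -1

0, 0, 0, -1, -1, -1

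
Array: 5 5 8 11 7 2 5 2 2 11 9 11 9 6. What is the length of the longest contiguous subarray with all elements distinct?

5

add 5: [5] len 1
add 5 (repeat 5, move left end past it): [5] len 1
add 8: [5, 8] len 2
add 11: [5, 8, 11] len 3
add 7: [5, 8, 11, 7] len 4
add 2: [5, 8, 11, 7, 2] len 5
add 5 (repeat 5, move left end past it): [8, 11, 7, 2, 5] len 5
add 2 (repeat 2, move left end past it): [5, 2] len 2
add 2 (repeat 2, move left end past it): [2] len 1
add 11: [2, 11] len 2
add 9: [2, 11, 9] len 3
add 11 (repeat 11, move left end past it): [9, 11] len 2
add 9 (repeat 9, move left end past it): [11, 9] len 2
add 6: [11, 9, 6] len 3
Longest all-distinct length: 5.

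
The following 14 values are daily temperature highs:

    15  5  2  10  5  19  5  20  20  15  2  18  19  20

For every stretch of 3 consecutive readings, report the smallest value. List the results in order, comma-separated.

15 5 2 → min 2
5 2 10 → min 2
2 10 5 → min 2
10 5 19 → min 5
5 19 5 → min 5
19 5 20 → min 5
5 20 20 → min 5
20 20 15 → min 15
20 15 2 → min 2
15 2 18 → min 2
2 18 19 → min 2
18 19 20 → min 18

2, 2, 2, 5, 5, 5, 5, 15, 2, 2, 2, 18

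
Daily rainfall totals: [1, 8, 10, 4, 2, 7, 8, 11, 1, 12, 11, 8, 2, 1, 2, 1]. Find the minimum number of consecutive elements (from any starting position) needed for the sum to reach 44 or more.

add 1: running sum 1 < 44
add 8: running sum 9 < 44
add 10: running sum 19 < 44
add 4: running sum 23 < 44
add 2: running sum 25 < 44
add 7: running sum 32 < 44
add 8: running sum 40 < 44
end 7: [8, 10, 4, 2, 7, 8, 11] sum 50, len 7
end 8: [8, 10, 4, 2, 7, 8, 11, 1] sum 51, len 8
end 9: [4, 2, 7, 8, 11, 1, 12] sum 45, len 7
end 10: [7, 8, 11, 1, 12, 11] sum 50, len 6
end 11: [8, 11, 1, 12, 11, 8] sum 51, len 6
end 12: [11, 1, 12, 11, 8, 2] sum 45, len 6
end 13: [11, 1, 12, 11, 8, 2, 1] sum 46, len 7
end 14: [11, 1, 12, 11, 8, 2, 1, 2] sum 48, len 8
end 15: [11, 1, 12, 11, 8, 2, 1, 2, 1] sum 49, len 9
Shortest qualifying length: 6.

6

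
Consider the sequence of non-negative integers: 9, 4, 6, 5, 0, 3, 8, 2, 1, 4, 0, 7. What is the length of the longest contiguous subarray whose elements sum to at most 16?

add 9: [9] sum 9, len 1
add 4: [9, 4] sum 13, len 2
add 6: [4, 6] sum 10, len 2
add 5: [4, 6, 5] sum 15, len 3
add 0: [4, 6, 5, 0] sum 15, len 4
add 3: [6, 5, 0, 3] sum 14, len 4
add 8: [5, 0, 3, 8] sum 16, len 4
add 2: [0, 3, 8, 2] sum 13, len 4
add 1: [0, 3, 8, 2, 1] sum 14, len 5
add 4: [8, 2, 1, 4] sum 15, len 4
add 0: [8, 2, 1, 4, 0] sum 15, len 5
add 7: [2, 1, 4, 0, 7] sum 14, len 5
Longest length seen: 5.

5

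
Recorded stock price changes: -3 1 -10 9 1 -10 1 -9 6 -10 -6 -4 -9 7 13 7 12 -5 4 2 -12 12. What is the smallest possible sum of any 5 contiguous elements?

Each size-5 window and its sum:
(-3, 1, -10, 9, 1) → sum -2
(1, -10, 9, 1, -10) → sum -9
(-10, 9, 1, -10, 1) → sum -9
(9, 1, -10, 1, -9) → sum -8
(1, -10, 1, -9, 6) → sum -11
(-10, 1, -9, 6, -10) → sum -22
(1, -9, 6, -10, -6) → sum -18
(-9, 6, -10, -6, -4) → sum -23
(6, -10, -6, -4, -9) → sum -23
(-10, -6, -4, -9, 7) → sum -22
(-6, -4, -9, 7, 13) → sum 1
(-4, -9, 7, 13, 7) → sum 14
(-9, 7, 13, 7, 12) → sum 30
(7, 13, 7, 12, -5) → sum 34
(13, 7, 12, -5, 4) → sum 31
(7, 12, -5, 4, 2) → sum 20
(12, -5, 4, 2, -12) → sum 1
(-5, 4, 2, -12, 12) → sum 1
Smallest of these is -23.

-23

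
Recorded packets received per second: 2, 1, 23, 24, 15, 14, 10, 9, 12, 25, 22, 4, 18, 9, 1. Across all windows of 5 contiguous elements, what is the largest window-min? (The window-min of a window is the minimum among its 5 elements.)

2 1 23 24 15 → min 1
1 23 24 15 14 → min 1
23 24 15 14 10 → min 10
24 15 14 10 9 → min 9
15 14 10 9 12 → min 9
14 10 9 12 25 → min 9
10 9 12 25 22 → min 9
9 12 25 22 4 → min 4
12 25 22 4 18 → min 4
25 22 4 18 9 → min 4
22 4 18 9 1 → min 1
Largest of these is 10.

10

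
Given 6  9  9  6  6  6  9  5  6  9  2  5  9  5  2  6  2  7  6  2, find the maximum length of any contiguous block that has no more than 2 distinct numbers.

Extend right; when distinct count exceeds 2, shrink from the left:
add 6: window [6] (1 distinct), len 1
add 9: window [6, 9] (2 distinct), len 2
add 9: window [6, 9, 9] (2 distinct), len 3
add 6: window [6, 9, 9, 6] (2 distinct), len 4
add 6: window [6, 9, 9, 6, 6] (2 distinct), len 5
add 6: window [6, 9, 9, 6, 6, 6] (2 distinct), len 6
add 9: window [6, 9, 9, 6, 6, 6, 9] (2 distinct), len 7
add 5: window [9, 5] (2 distinct), len 2
add 6: window [5, 6] (2 distinct), len 2
add 9: window [6, 9] (2 distinct), len 2
add 2: window [9, 2] (2 distinct), len 2
add 5: window [2, 5] (2 distinct), len 2
add 9: window [5, 9] (2 distinct), len 2
add 5: window [5, 9, 5] (2 distinct), len 3
add 2: window [5, 2] (2 distinct), len 2
add 6: window [2, 6] (2 distinct), len 2
add 2: window [2, 6, 2] (2 distinct), len 3
add 7: window [2, 7] (2 distinct), len 2
add 6: window [7, 6] (2 distinct), len 2
add 2: window [6, 2] (2 distinct), len 2
Longest length with ≤2 distinct: 7.

7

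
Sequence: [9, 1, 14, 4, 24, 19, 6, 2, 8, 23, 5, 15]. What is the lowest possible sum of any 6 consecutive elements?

(9, 1, 14, 4, 24, 19) → sum 71
(1, 14, 4, 24, 19, 6) → sum 68
(14, 4, 24, 19, 6, 2) → sum 69
(4, 24, 19, 6, 2, 8) → sum 63
(24, 19, 6, 2, 8, 23) → sum 82
(19, 6, 2, 8, 23, 5) → sum 63
(6, 2, 8, 23, 5, 15) → sum 59
Lowest of these is 59.

59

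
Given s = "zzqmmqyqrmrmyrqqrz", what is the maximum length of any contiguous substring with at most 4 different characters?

[z] 1 distinct, len 1
[z, z] 1 distinct, len 2
[z, z, q] 2 distinct, len 3
[z, z, q, m] 3 distinct, len 4
[z, z, q, m, m] 3 distinct, len 5
[z, z, q, m, m, q] 3 distinct, len 6
[z, z, q, m, m, q, y] 4 distinct, len 7
[z, z, q, m, m, q, y, q] 4 distinct, len 8
[q, m, m, q, y, q, r] 4 distinct, len 7
[q, m, m, q, y, q, r, m] 4 distinct, len 8
[q, m, m, q, y, q, r, m, r] 4 distinct, len 9
[q, m, m, q, y, q, r, m, r, m] 4 distinct, len 10
[q, m, m, q, y, q, r, m, r, m, y] 4 distinct, len 11
[q, m, m, q, y, q, r, m, r, m, y, r] 4 distinct, len 12
[q, m, m, q, y, q, r, m, r, m, y, r, q] 4 distinct, len 13
[q, m, m, q, y, q, r, m, r, m, y, r, q, q] 4 distinct, len 14
[q, m, m, q, y, q, r, m, r, m, y, r, q, q, r] 4 distinct, len 15
[y, r, q, q, r, z] 4 distinct, len 6
Longest length with ≤4 distinct: 15.

15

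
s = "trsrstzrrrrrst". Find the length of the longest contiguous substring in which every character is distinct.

add t: [t] len 1
add r: [t, r] len 2
add s: [t, r, s] len 3
add r (repeat r, move left end past it): [s, r] len 2
add s (repeat s, move left end past it): [r, s] len 2
add t: [r, s, t] len 3
add z: [r, s, t, z] len 4
add r (repeat r, move left end past it): [s, t, z, r] len 4
add r (repeat r, move left end past it): [r] len 1
add r (repeat r, move left end past it): [r] len 1
add r (repeat r, move left end past it): [r] len 1
add r (repeat r, move left end past it): [r] len 1
add s: [r, s] len 2
add t: [r, s, t] len 3
Longest all-distinct length: 4.

4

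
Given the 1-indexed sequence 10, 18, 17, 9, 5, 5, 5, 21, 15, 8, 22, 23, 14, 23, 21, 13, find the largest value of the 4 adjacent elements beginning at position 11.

23

Elements at indices 11..14: 22, 23, 14, 23
max(22, 23, 14, 23) = 23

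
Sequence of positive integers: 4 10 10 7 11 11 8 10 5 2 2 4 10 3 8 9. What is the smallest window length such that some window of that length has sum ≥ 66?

7

Extend right; whenever the sum reaches 66, record the length and shrink from the left:
add 4: running sum 4 < 66
add 10: running sum 14 < 66
add 10: running sum 24 < 66
add 7: running sum 31 < 66
add 11: running sum 42 < 66
add 11: running sum 53 < 66
add 8: running sum 61 < 66
end 7: [10, 10, 7, 11, 11, 8, 10] sum 67, len 7
end 8: [10, 10, 7, 11, 11, 8, 10, 5] sum 72, len 8
end 9: [10, 10, 7, 11, 11, 8, 10, 5, 2] sum 74, len 9
end 10: [10, 7, 11, 11, 8, 10, 5, 2, 2] sum 66, len 9
end 11: [10, 7, 11, 11, 8, 10, 5, 2, 2, 4] sum 70, len 10
end 12: [7, 11, 11, 8, 10, 5, 2, 2, 4, 10] sum 70, len 10
end 13: [11, 11, 8, 10, 5, 2, 2, 4, 10, 3] sum 66, len 10
end 14: [11, 11, 8, 10, 5, 2, 2, 4, 10, 3, 8] sum 74, len 11
end 15: [11, 8, 10, 5, 2, 2, 4, 10, 3, 8, 9] sum 72, len 11
Shortest qualifying length: 7.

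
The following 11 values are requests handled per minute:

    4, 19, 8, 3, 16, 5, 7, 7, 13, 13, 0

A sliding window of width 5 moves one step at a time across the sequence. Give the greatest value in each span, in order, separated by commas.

4 19 8 3 16 → max 19
19 8 3 16 5 → max 19
8 3 16 5 7 → max 16
3 16 5 7 7 → max 16
16 5 7 7 13 → max 16
5 7 7 13 13 → max 13
7 7 13 13 0 → max 13

19, 19, 16, 16, 16, 13, 13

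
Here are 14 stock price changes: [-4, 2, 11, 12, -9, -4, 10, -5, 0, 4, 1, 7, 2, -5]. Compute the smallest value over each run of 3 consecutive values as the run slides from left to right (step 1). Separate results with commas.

Sliding a size-3 window across the 14 values:
[-4, 2, 11] → min -4
[2, 11, 12] → min 2
[11, 12, -9] → min -9
[12, -9, -4] → min -9
[-9, -4, 10] → min -9
[-4, 10, -5] → min -5
[10, -5, 0] → min -5
[-5, 0, 4] → min -5
[0, 4, 1] → min 0
[4, 1, 7] → min 1
[1, 7, 2] → min 1
[7, 2, -5] → min -5

-4, 2, -9, -9, -9, -5, -5, -5, 0, 1, 1, -5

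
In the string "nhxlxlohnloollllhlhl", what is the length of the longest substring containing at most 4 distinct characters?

15

Extend right; when distinct count exceeds 4, shrink from the left:
add n: window [n] (1 distinct), len 1
add h: window [n, h] (2 distinct), len 2
add x: window [n, h, x] (3 distinct), len 3
add l: window [n, h, x, l] (4 distinct), len 4
add x: window [n, h, x, l, x] (4 distinct), len 5
add l: window [n, h, x, l, x, l] (4 distinct), len 6
add o: window [h, x, l, x, l, o] (4 distinct), len 6
add h: window [h, x, l, x, l, o, h] (4 distinct), len 7
add n: window [l, o, h, n] (4 distinct), len 4
add l: window [l, o, h, n, l] (4 distinct), len 5
add o: window [l, o, h, n, l, o] (4 distinct), len 6
add o: window [l, o, h, n, l, o, o] (4 distinct), len 7
add l: window [l, o, h, n, l, o, o, l] (4 distinct), len 8
add l: window [l, o, h, n, l, o, o, l, l] (4 distinct), len 9
add l: window [l, o, h, n, l, o, o, l, l, l] (4 distinct), len 10
add l: window [l, o, h, n, l, o, o, l, l, l, l] (4 distinct), len 11
add h: window [l, o, h, n, l, o, o, l, l, l, l, h] (4 distinct), len 12
add l: window [l, o, h, n, l, o, o, l, l, l, l, h, l] (4 distinct), len 13
add h: window [l, o, h, n, l, o, o, l, l, l, l, h, l, h] (4 distinct), len 14
add l: window [l, o, h, n, l, o, o, l, l, l, l, h, l, h, l] (4 distinct), len 15
Longest length with ≤4 distinct: 15.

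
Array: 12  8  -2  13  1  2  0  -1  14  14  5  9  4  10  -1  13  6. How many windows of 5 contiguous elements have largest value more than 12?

12 8 -2 13 1 → max 13  > 12 ✓
8 -2 13 1 2 → max 13  > 12 ✓
-2 13 1 2 0 → max 13  > 12 ✓
13 1 2 0 -1 → max 13  > 12 ✓
1 2 0 -1 14 → max 14  > 12 ✓
2 0 -1 14 14 → max 14  > 12 ✓
0 -1 14 14 5 → max 14  > 12 ✓
-1 14 14 5 9 → max 14  > 12 ✓
14 14 5 9 4 → max 14  > 12 ✓
14 5 9 4 10 → max 14  > 12 ✓
5 9 4 10 -1 → max 10
9 4 10 -1 13 → max 13  > 12 ✓
4 10 -1 13 6 → max 13  > 12 ✓
12 windows satisfy the condition.

12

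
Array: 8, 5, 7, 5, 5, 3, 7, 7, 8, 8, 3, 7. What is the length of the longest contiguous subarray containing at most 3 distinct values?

add 8: window [8] (1 distinct), len 1
add 5: window [8, 5] (2 distinct), len 2
add 7: window [8, 5, 7] (3 distinct), len 3
add 5: window [8, 5, 7, 5] (3 distinct), len 4
add 5: window [8, 5, 7, 5, 5] (3 distinct), len 5
add 3: window [5, 7, 5, 5, 3] (3 distinct), len 5
add 7: window [5, 7, 5, 5, 3, 7] (3 distinct), len 6
add 7: window [5, 7, 5, 5, 3, 7, 7] (3 distinct), len 7
add 8: window [3, 7, 7, 8] (3 distinct), len 4
add 8: window [3, 7, 7, 8, 8] (3 distinct), len 5
add 3: window [3, 7, 7, 8, 8, 3] (3 distinct), len 6
add 7: window [3, 7, 7, 8, 8, 3, 7] (3 distinct), len 7
Longest length with ≤3 distinct: 7.

7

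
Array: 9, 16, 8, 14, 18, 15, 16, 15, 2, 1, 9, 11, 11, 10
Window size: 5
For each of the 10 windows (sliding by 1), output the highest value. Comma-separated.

9 16 8 14 18 → max 18
16 8 14 18 15 → max 18
8 14 18 15 16 → max 18
14 18 15 16 15 → max 18
18 15 16 15 2 → max 18
15 16 15 2 1 → max 16
16 15 2 1 9 → max 16
15 2 1 9 11 → max 15
2 1 9 11 11 → max 11
1 9 11 11 10 → max 11

18, 18, 18, 18, 18, 16, 16, 15, 11, 11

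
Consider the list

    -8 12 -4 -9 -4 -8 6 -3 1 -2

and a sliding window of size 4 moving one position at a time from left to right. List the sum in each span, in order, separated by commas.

-9, -5, -25, -15, -9, -4, 2

Sliding a size-4 window across the 10 values:
(-8, 12, -4, -9) → sum -9
(12, -4, -9, -4) → sum -5
(-4, -9, -4, -8) → sum -25
(-9, -4, -8, 6) → sum -15
(-4, -8, 6, -3) → sum -9
(-8, 6, -3, 1) → sum -4
(6, -3, 1, -2) → sum 2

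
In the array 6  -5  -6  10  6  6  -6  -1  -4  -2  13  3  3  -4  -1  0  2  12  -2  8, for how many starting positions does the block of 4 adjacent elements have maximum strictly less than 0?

[6, -5, -6, 10] → max 10
[-5, -6, 10, 6] → max 10
[-6, 10, 6, 6] → max 10
[10, 6, 6, -6] → max 10
[6, 6, -6, -1] → max 6
[6, -6, -1, -4] → max 6
[-6, -1, -4, -2] → max -1  < 0 ✓
[-1, -4, -2, 13] → max 13
[-4, -2, 13, 3] → max 13
[-2, 13, 3, 3] → max 13
[13, 3, 3, -4] → max 13
[3, 3, -4, -1] → max 3
[3, -4, -1, 0] → max 3
[-4, -1, 0, 2] → max 2
[-1, 0, 2, 12] → max 12
[0, 2, 12, -2] → max 12
[2, 12, -2, 8] → max 12
1 window satisfy the condition.

1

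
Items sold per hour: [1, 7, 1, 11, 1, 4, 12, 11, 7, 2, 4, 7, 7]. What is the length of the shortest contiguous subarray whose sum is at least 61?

10

add 1: running sum 1 < 61
add 7: running sum 8 < 61
add 1: running sum 9 < 61
add 11: running sum 20 < 61
add 1: running sum 21 < 61
add 4: running sum 25 < 61
add 12: running sum 37 < 61
add 11: running sum 48 < 61
add 7: running sum 55 < 61
add 2: running sum 57 < 61
end 10: [1, 7, 1, 11, 1, 4, 12, 11, 7, 2, 4] sum 61, len 11
end 11: [7, 1, 11, 1, 4, 12, 11, 7, 2, 4, 7] sum 67, len 11
end 12: [11, 1, 4, 12, 11, 7, 2, 4, 7, 7] sum 66, len 10
Shortest qualifying length: 10.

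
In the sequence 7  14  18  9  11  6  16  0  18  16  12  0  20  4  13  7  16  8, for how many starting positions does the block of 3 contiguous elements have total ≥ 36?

6

7 14 18 → sum 39  ≥ 36 ✓
14 18 9 → sum 41  ≥ 36 ✓
18 9 11 → sum 38  ≥ 36 ✓
9 11 6 → sum 26
11 6 16 → sum 33
6 16 0 → sum 22
16 0 18 → sum 34
0 18 16 → sum 34
18 16 12 → sum 46  ≥ 36 ✓
16 12 0 → sum 28
12 0 20 → sum 32
0 20 4 → sum 24
20 4 13 → sum 37  ≥ 36 ✓
4 13 7 → sum 24
13 7 16 → sum 36  ≥ 36 ✓
7 16 8 → sum 31
6 windows satisfy the condition.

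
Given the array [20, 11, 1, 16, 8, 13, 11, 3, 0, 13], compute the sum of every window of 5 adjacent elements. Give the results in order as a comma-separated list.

20 11 1 16 8 → sum 56
11 1 16 8 13 → sum 49
1 16 8 13 11 → sum 49
16 8 13 11 3 → sum 51
8 13 11 3 0 → sum 35
13 11 3 0 13 → sum 40

56, 49, 49, 51, 35, 40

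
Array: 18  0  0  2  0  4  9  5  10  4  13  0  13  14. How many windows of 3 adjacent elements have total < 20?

[18, 0, 0] → sum 18  < 20 ✓
[0, 0, 2] → sum 2  < 20 ✓
[0, 2, 0] → sum 2  < 20 ✓
[2, 0, 4] → sum 6  < 20 ✓
[0, 4, 9] → sum 13  < 20 ✓
[4, 9, 5] → sum 18  < 20 ✓
[9, 5, 10] → sum 24
[5, 10, 4] → sum 19  < 20 ✓
[10, 4, 13] → sum 27
[4, 13, 0] → sum 17  < 20 ✓
[13, 0, 13] → sum 26
[0, 13, 14] → sum 27
8 windows satisfy the condition.

8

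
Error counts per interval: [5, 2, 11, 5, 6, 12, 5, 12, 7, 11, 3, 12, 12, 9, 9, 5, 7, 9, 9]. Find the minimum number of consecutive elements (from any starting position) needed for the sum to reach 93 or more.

11

add 5: running sum 5 < 93
add 2: running sum 7 < 93
add 11: running sum 18 < 93
add 5: running sum 23 < 93
add 6: running sum 29 < 93
add 12: running sum 41 < 93
add 5: running sum 46 < 93
add 12: running sum 58 < 93
add 7: running sum 65 < 93
add 11: running sum 76 < 93
add 3: running sum 79 < 93
add 12: running sum 91 < 93
add 12: shortest ending here [11, 5, 6, 12, 5, 12, 7, 11, 3, 12, 12] sum 96, len 11
add 9: shortest ending here [5, 6, 12, 5, 12, 7, 11, 3, 12, 12, 9] sum 94, len 11
add 9: shortest ending here [6, 12, 5, 12, 7, 11, 3, 12, 12, 9, 9] sum 98, len 11
add 5: shortest ending here [12, 5, 12, 7, 11, 3, 12, 12, 9, 9, 5] sum 97, len 11
add 7: shortest ending here [12, 5, 12, 7, 11, 3, 12, 12, 9, 9, 5, 7] sum 104, len 12
add 9: shortest ending here [12, 7, 11, 3, 12, 12, 9, 9, 5, 7, 9] sum 96, len 11
add 9: shortest ending here [7, 11, 3, 12, 12, 9, 9, 5, 7, 9, 9] sum 93, len 11
Shortest qualifying length: 11.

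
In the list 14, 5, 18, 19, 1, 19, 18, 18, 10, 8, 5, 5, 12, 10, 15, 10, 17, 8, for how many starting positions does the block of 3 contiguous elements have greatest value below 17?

6

14 5 18 → max 18
5 18 19 → max 19
18 19 1 → max 19
19 1 19 → max 19
1 19 18 → max 19
19 18 18 → max 19
18 18 10 → max 18
18 10 8 → max 18
10 8 5 → max 10  < 17 ✓
8 5 5 → max 8  < 17 ✓
5 5 12 → max 12  < 17 ✓
5 12 10 → max 12  < 17 ✓
12 10 15 → max 15  < 17 ✓
10 15 10 → max 15  < 17 ✓
15 10 17 → max 17
10 17 8 → max 17
6 windows satisfy the condition.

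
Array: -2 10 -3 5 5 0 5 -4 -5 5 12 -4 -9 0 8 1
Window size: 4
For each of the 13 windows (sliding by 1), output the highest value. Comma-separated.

Sliding a size-4 window across the 16 values:
[-2, 10, -3, 5] → max 10
[10, -3, 5, 5] → max 10
[-3, 5, 5, 0] → max 5
[5, 5, 0, 5] → max 5
[5, 0, 5, -4] → max 5
[0, 5, -4, -5] → max 5
[5, -4, -5, 5] → max 5
[-4, -5, 5, 12] → max 12
[-5, 5, 12, -4] → max 12
[5, 12, -4, -9] → max 12
[12, -4, -9, 0] → max 12
[-4, -9, 0, 8] → max 8
[-9, 0, 8, 1] → max 8

10, 10, 5, 5, 5, 5, 5, 12, 12, 12, 12, 8, 8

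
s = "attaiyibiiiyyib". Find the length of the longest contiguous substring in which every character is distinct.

4

add a: [a] len 1
add t: [a, t] len 2
add t (repeat t, move left end past it): [t] len 1
add a: [t, a] len 2
add i: [t, a, i] len 3
add y: [t, a, i, y] len 4
add i (repeat i, move left end past it): [y, i] len 2
add b: [y, i, b] len 3
add i (repeat i, move left end past it): [b, i] len 2
add i (repeat i, move left end past it): [i] len 1
add i (repeat i, move left end past it): [i] len 1
add y: [i, y] len 2
add y (repeat y, move left end past it): [y] len 1
add i: [y, i] len 2
add b: [y, i, b] len 3
Longest all-distinct length: 4.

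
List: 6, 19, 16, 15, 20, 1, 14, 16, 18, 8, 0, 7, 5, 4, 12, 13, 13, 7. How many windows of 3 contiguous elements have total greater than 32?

[6, 19, 16] → sum 41  > 32 ✓
[19, 16, 15] → sum 50  > 32 ✓
[16, 15, 20] → sum 51  > 32 ✓
[15, 20, 1] → sum 36  > 32 ✓
[20, 1, 14] → sum 35  > 32 ✓
[1, 14, 16] → sum 31
[14, 16, 18] → sum 48  > 32 ✓
[16, 18, 8] → sum 42  > 32 ✓
[18, 8, 0] → sum 26
[8, 0, 7] → sum 15
[0, 7, 5] → sum 12
[7, 5, 4] → sum 16
[5, 4, 12] → sum 21
[4, 12, 13] → sum 29
[12, 13, 13] → sum 38  > 32 ✓
[13, 13, 7] → sum 33  > 32 ✓
9 windows satisfy the condition.

9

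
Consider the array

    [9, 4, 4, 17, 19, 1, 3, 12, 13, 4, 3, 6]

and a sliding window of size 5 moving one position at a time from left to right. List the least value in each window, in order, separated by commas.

9 4 4 17 19 → min 4
4 4 17 19 1 → min 1
4 17 19 1 3 → min 1
17 19 1 3 12 → min 1
19 1 3 12 13 → min 1
1 3 12 13 4 → min 1
3 12 13 4 3 → min 3
12 13 4 3 6 → min 3

4, 1, 1, 1, 1, 1, 3, 3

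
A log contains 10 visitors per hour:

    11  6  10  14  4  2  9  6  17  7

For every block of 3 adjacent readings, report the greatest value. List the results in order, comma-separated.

11, 14, 14, 14, 9, 9, 17, 17

11 6 10 → max 11
6 10 14 → max 14
10 14 4 → max 14
14 4 2 → max 14
4 2 9 → max 9
2 9 6 → max 9
9 6 17 → max 17
6 17 7 → max 17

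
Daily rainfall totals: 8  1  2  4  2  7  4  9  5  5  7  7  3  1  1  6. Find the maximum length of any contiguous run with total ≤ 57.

Extend to the right; shrink from the left whenever the sum exceeds 57:
add 8: [8] sum 8, len 1
add 1: [8, 1] sum 9, len 2
add 2: [8, 1, 2] sum 11, len 3
add 4: [8, 1, 2, 4] sum 15, len 4
add 2: [8, 1, 2, 4, 2] sum 17, len 5
add 7: [8, 1, 2, 4, 2, 7] sum 24, len 6
add 4: [8, 1, 2, 4, 2, 7, 4] sum 28, len 7
add 9: [8, 1, 2, 4, 2, 7, 4, 9] sum 37, len 8
add 5: [8, 1, 2, 4, 2, 7, 4, 9, 5] sum 42, len 9
add 5: [8, 1, 2, 4, 2, 7, 4, 9, 5, 5] sum 47, len 10
add 7: [8, 1, 2, 4, 2, 7, 4, 9, 5, 5, 7] sum 54, len 11
add 7: [1, 2, 4, 2, 7, 4, 9, 5, 5, 7, 7] sum 53, len 11
add 3: [1, 2, 4, 2, 7, 4, 9, 5, 5, 7, 7, 3] sum 56, len 12
add 1: [1, 2, 4, 2, 7, 4, 9, 5, 5, 7, 7, 3, 1] sum 57, len 13
add 1: [2, 4, 2, 7, 4, 9, 5, 5, 7, 7, 3, 1, 1] sum 57, len 13
add 6: [2, 7, 4, 9, 5, 5, 7, 7, 3, 1, 1, 6] sum 57, len 12
Longest length seen: 13.

13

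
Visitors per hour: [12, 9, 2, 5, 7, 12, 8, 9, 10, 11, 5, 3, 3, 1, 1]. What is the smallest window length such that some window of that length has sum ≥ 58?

7

Extend right; whenever the sum reaches 58, record the length and shrink from the left:
add 12: running sum 12 < 58
add 9: running sum 21 < 58
add 2: running sum 23 < 58
add 5: running sum 28 < 58
add 7: running sum 35 < 58
add 12: running sum 47 < 58
add 8: running sum 55 < 58
add 9: shortest ending here [12, 9, 2, 5, 7, 12, 8, 9] sum 64, len 8
add 10: shortest ending here [9, 2, 5, 7, 12, 8, 9, 10] sum 62, len 8
add 11: shortest ending here [5, 7, 12, 8, 9, 10, 11] sum 62, len 7
add 5: shortest ending here [7, 12, 8, 9, 10, 11, 5] sum 62, len 7
add 3: shortest ending here [12, 8, 9, 10, 11, 5, 3] sum 58, len 7
add 3: shortest ending here [12, 8, 9, 10, 11, 5, 3, 3] sum 61, len 8
add 1: shortest ending here [12, 8, 9, 10, 11, 5, 3, 3, 1] sum 62, len 9
add 1: shortest ending here [12, 8, 9, 10, 11, 5, 3, 3, 1, 1] sum 63, len 10
Shortest qualifying length: 7.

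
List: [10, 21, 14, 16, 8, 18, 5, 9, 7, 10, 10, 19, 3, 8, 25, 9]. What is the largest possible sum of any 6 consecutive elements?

10 21 14 16 8 18 → sum 87
21 14 16 8 18 5 → sum 82
14 16 8 18 5 9 → sum 70
16 8 18 5 9 7 → sum 63
8 18 5 9 7 10 → sum 57
18 5 9 7 10 10 → sum 59
5 9 7 10 10 19 → sum 60
9 7 10 10 19 3 → sum 58
7 10 10 19 3 8 → sum 57
10 10 19 3 8 25 → sum 75
10 19 3 8 25 9 → sum 74
Largest of these is 87.

87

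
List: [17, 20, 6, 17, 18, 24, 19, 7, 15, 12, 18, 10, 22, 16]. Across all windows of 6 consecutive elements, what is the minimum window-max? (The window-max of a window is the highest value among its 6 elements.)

19

Window maxs for each of the 9 positions:
17 20 6 17 18 24 → max 24
20 6 17 18 24 19 → max 24
6 17 18 24 19 7 → max 24
17 18 24 19 7 15 → max 24
18 24 19 7 15 12 → max 24
24 19 7 15 12 18 → max 24
19 7 15 12 18 10 → max 19
7 15 12 18 10 22 → max 22
15 12 18 10 22 16 → max 22
Minimum of these is 19.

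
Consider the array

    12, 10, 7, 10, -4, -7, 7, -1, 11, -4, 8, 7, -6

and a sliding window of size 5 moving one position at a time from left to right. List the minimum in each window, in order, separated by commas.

-4, -7, -7, -7, -7, -7, -4, -4, -6

[12, 10, 7, 10, -4] → min -4
[10, 7, 10, -4, -7] → min -7
[7, 10, -4, -7, 7] → min -7
[10, -4, -7, 7, -1] → min -7
[-4, -7, 7, -1, 11] → min -7
[-7, 7, -1, 11, -4] → min -7
[7, -1, 11, -4, 8] → min -4
[-1, 11, -4, 8, 7] → min -4
[11, -4, 8, 7, -6] → min -6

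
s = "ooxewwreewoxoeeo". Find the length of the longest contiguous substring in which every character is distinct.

[o] len 1
[o] len 1
[o, x] len 2
[o, x, e] len 3
[o, x, e, w] len 4
[w] len 1
[w, r] len 2
[w, r, e] len 3
[e] len 1
[e, w] len 2
[e, w, o] len 3
[e, w, o, x] len 4
[x, o] len 2
[x, o, e] len 3
[e] len 1
[e, o] len 2
Longest all-distinct length: 4.

4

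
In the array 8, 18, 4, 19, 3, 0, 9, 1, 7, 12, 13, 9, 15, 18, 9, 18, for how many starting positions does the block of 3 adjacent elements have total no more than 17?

3

[8, 18, 4] → sum 30
[18, 4, 19] → sum 41
[4, 19, 3] → sum 26
[19, 3, 0] → sum 22
[3, 0, 9] → sum 12  ≤ 17 ✓
[0, 9, 1] → sum 10  ≤ 17 ✓
[9, 1, 7] → sum 17  ≤ 17 ✓
[1, 7, 12] → sum 20
[7, 12, 13] → sum 32
[12, 13, 9] → sum 34
[13, 9, 15] → sum 37
[9, 15, 18] → sum 42
[15, 18, 9] → sum 42
[18, 9, 18] → sum 45
3 windows satisfy the condition.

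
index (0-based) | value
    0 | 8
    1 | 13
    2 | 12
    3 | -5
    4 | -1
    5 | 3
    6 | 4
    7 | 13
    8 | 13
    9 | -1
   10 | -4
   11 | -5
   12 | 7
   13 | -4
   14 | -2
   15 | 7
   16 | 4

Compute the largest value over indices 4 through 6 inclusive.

4

Elements at indices 4..6: -1, 3, 4
max(-1, 3, 4) = 4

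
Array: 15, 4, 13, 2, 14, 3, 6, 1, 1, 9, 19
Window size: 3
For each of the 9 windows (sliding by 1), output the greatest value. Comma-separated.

15, 13, 14, 14, 14, 6, 6, 9, 19

Sliding a size-3 window across the 11 values:
15 4 13 → max 15
4 13 2 → max 13
13 2 14 → max 14
2 14 3 → max 14
14 3 6 → max 14
3 6 1 → max 6
6 1 1 → max 6
1 1 9 → max 9
1 9 19 → max 19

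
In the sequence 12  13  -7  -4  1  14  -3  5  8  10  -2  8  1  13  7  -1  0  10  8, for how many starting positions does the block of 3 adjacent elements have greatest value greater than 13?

12 13 -7 → max 13
13 -7 -4 → max 13
-7 -4 1 → max 1
-4 1 14 → max 14  > 13 ✓
1 14 -3 → max 14  > 13 ✓
14 -3 5 → max 14  > 13 ✓
-3 5 8 → max 8
5 8 10 → max 10
8 10 -2 → max 10
10 -2 8 → max 10
-2 8 1 → max 8
8 1 13 → max 13
1 13 7 → max 13
13 7 -1 → max 13
7 -1 0 → max 7
-1 0 10 → max 10
0 10 8 → max 10
3 windows satisfy the condition.

3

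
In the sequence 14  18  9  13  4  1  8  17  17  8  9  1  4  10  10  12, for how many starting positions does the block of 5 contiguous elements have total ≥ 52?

(14, 18, 9, 13, 4) → sum 58  ≥ 52 ✓
(18, 9, 13, 4, 1) → sum 45
(9, 13, 4, 1, 8) → sum 35
(13, 4, 1, 8, 17) → sum 43
(4, 1, 8, 17, 17) → sum 47
(1, 8, 17, 17, 8) → sum 51
(8, 17, 17, 8, 9) → sum 59  ≥ 52 ✓
(17, 17, 8, 9, 1) → sum 52  ≥ 52 ✓
(17, 8, 9, 1, 4) → sum 39
(8, 9, 1, 4, 10) → sum 32
(9, 1, 4, 10, 10) → sum 34
(1, 4, 10, 10, 12) → sum 37
3 windows satisfy the condition.

3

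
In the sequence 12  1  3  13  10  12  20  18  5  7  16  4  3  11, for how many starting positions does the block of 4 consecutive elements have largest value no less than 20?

4

[12, 1, 3, 13] → max 13
[1, 3, 13, 10] → max 13
[3, 13, 10, 12] → max 13
[13, 10, 12, 20] → max 20  ≥ 20 ✓
[10, 12, 20, 18] → max 20  ≥ 20 ✓
[12, 20, 18, 5] → max 20  ≥ 20 ✓
[20, 18, 5, 7] → max 20  ≥ 20 ✓
[18, 5, 7, 16] → max 18
[5, 7, 16, 4] → max 16
[7, 16, 4, 3] → max 16
[16, 4, 3, 11] → max 16
4 windows satisfy the condition.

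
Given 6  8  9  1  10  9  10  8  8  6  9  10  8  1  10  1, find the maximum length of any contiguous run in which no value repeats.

[6] len 1
[6, 8] len 2
[6, 8, 9] len 3
[6, 8, 9, 1] len 4
[6, 8, 9, 1, 10] len 5
[1, 10, 9] len 3
[9, 10] len 2
[9, 10, 8] len 3
[8] len 1
[8, 6] len 2
[8, 6, 9] len 3
[8, 6, 9, 10] len 4
[6, 9, 10, 8] len 4
[6, 9, 10, 8, 1] len 5
[8, 1, 10] len 3
[10, 1] len 2
Longest all-distinct length: 5.

5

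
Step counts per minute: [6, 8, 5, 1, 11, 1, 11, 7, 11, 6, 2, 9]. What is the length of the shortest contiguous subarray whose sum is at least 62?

Extend right; whenever the sum reaches 62, record the length and shrink from the left:
add 6: running sum 6 < 62
add 8: running sum 14 < 62
add 5: running sum 19 < 62
add 1: running sum 20 < 62
add 11: running sum 31 < 62
add 1: running sum 32 < 62
add 11: running sum 43 < 62
add 7: running sum 50 < 62
add 11: running sum 61 < 62
end 9: [6, 8, 5, 1, 11, 1, 11, 7, 11, 6] sum 67, len 10
end 10: [8, 5, 1, 11, 1, 11, 7, 11, 6, 2] sum 63, len 10
end 11: [5, 1, 11, 1, 11, 7, 11, 6, 2, 9] sum 64, len 10
Shortest qualifying length: 10.

10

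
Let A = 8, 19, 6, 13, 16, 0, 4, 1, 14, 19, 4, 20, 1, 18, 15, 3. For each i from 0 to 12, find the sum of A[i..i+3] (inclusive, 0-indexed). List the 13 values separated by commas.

[8, 19, 6, 13] → sum 46
[19, 6, 13, 16] → sum 54
[6, 13, 16, 0] → sum 35
[13, 16, 0, 4] → sum 33
[16, 0, 4, 1] → sum 21
[0, 4, 1, 14] → sum 19
[4, 1, 14, 19] → sum 38
[1, 14, 19, 4] → sum 38
[14, 19, 4, 20] → sum 57
[19, 4, 20, 1] → sum 44
[4, 20, 1, 18] → sum 43
[20, 1, 18, 15] → sum 54
[1, 18, 15, 3] → sum 37

46, 54, 35, 33, 21, 19, 38, 38, 57, 44, 43, 54, 37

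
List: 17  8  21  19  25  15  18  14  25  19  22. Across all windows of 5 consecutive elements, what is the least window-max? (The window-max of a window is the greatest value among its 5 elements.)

[17, 8, 21, 19, 25] → max 25
[8, 21, 19, 25, 15] → max 25
[21, 19, 25, 15, 18] → max 25
[19, 25, 15, 18, 14] → max 25
[25, 15, 18, 14, 25] → max 25
[15, 18, 14, 25, 19] → max 25
[18, 14, 25, 19, 22] → max 25
Least of these is 25.

25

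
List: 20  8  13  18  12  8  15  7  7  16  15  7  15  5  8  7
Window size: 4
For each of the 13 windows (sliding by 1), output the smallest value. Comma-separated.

8, 8, 8, 8, 7, 7, 7, 7, 7, 7, 5, 5, 5

Sliding a size-4 window across the 16 values:
[20, 8, 13, 18] → min 8
[8, 13, 18, 12] → min 8
[13, 18, 12, 8] → min 8
[18, 12, 8, 15] → min 8
[12, 8, 15, 7] → min 7
[8, 15, 7, 7] → min 7
[15, 7, 7, 16] → min 7
[7, 7, 16, 15] → min 7
[7, 16, 15, 7] → min 7
[16, 15, 7, 15] → min 7
[15, 7, 15, 5] → min 5
[7, 15, 5, 8] → min 5
[15, 5, 8, 7] → min 5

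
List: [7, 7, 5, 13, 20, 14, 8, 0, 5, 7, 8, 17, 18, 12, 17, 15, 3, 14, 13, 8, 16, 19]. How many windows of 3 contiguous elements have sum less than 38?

[7, 7, 5] → sum 19  < 38 ✓
[7, 5, 13] → sum 25  < 38 ✓
[5, 13, 20] → sum 38
[13, 20, 14] → sum 47
[20, 14, 8] → sum 42
[14, 8, 0] → sum 22  < 38 ✓
[8, 0, 5] → sum 13  < 38 ✓
[0, 5, 7] → sum 12  < 38 ✓
[5, 7, 8] → sum 20  < 38 ✓
[7, 8, 17] → sum 32  < 38 ✓
[8, 17, 18] → sum 43
[17, 18, 12] → sum 47
[18, 12, 17] → sum 47
[12, 17, 15] → sum 44
[17, 15, 3] → sum 35  < 38 ✓
[15, 3, 14] → sum 32  < 38 ✓
[3, 14, 13] → sum 30  < 38 ✓
[14, 13, 8] → sum 35  < 38 ✓
[13, 8, 16] → sum 37  < 38 ✓
[8, 16, 19] → sum 43
12 windows satisfy the condition.

12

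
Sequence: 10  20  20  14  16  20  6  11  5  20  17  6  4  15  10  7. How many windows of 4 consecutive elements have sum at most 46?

5

10 20 20 14 → sum 64
20 20 14 16 → sum 70
20 14 16 20 → sum 70
14 16 20 6 → sum 56
16 20 6 11 → sum 53
20 6 11 5 → sum 42  ≤ 46 ✓
6 11 5 20 → sum 42  ≤ 46 ✓
11 5 20 17 → sum 53
5 20 17 6 → sum 48
20 17 6 4 → sum 47
17 6 4 15 → sum 42  ≤ 46 ✓
6 4 15 10 → sum 35  ≤ 46 ✓
4 15 10 7 → sum 36  ≤ 46 ✓
5 windows satisfy the condition.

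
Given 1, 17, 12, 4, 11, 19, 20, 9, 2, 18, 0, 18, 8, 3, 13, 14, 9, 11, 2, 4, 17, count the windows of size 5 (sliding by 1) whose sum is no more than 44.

3

[1, 17, 12, 4, 11] → sum 45
[17, 12, 4, 11, 19] → sum 63
[12, 4, 11, 19, 20] → sum 66
[4, 11, 19, 20, 9] → sum 63
[11, 19, 20, 9, 2] → sum 61
[19, 20, 9, 2, 18] → sum 68
[20, 9, 2, 18, 0] → sum 49
[9, 2, 18, 0, 18] → sum 47
[2, 18, 0, 18, 8] → sum 46
[18, 0, 18, 8, 3] → sum 47
[0, 18, 8, 3, 13] → sum 42  ≤ 44 ✓
[18, 8, 3, 13, 14] → sum 56
[8, 3, 13, 14, 9] → sum 47
[3, 13, 14, 9, 11] → sum 50
[13, 14, 9, 11, 2] → sum 49
[14, 9, 11, 2, 4] → sum 40  ≤ 44 ✓
[9, 11, 2, 4, 17] → sum 43  ≤ 44 ✓
3 windows satisfy the condition.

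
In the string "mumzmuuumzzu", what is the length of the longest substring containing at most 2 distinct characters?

add m: window [m] (1 distinct), len 1
add u: window [m, u] (2 distinct), len 2
add m: window [m, u, m] (2 distinct), len 3
add z: window [m, z] (2 distinct), len 2
add m: window [m, z, m] (2 distinct), len 3
add u: window [m, u] (2 distinct), len 2
add u: window [m, u, u] (2 distinct), len 3
add u: window [m, u, u, u] (2 distinct), len 4
add m: window [m, u, u, u, m] (2 distinct), len 5
add z: window [m, z] (2 distinct), len 2
add z: window [m, z, z] (2 distinct), len 3
add u: window [z, z, u] (2 distinct), len 3
Longest length with ≤2 distinct: 5.

5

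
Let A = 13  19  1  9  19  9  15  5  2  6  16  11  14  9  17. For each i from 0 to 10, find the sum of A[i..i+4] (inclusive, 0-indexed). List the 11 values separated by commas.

13 19 1 9 19 → sum 61
19 1 9 19 9 → sum 57
1 9 19 9 15 → sum 53
9 19 9 15 5 → sum 57
19 9 15 5 2 → sum 50
9 15 5 2 6 → sum 37
15 5 2 6 16 → sum 44
5 2 6 16 11 → sum 40
2 6 16 11 14 → sum 49
6 16 11 14 9 → sum 56
16 11 14 9 17 → sum 67

61, 57, 53, 57, 50, 37, 44, 40, 49, 56, 67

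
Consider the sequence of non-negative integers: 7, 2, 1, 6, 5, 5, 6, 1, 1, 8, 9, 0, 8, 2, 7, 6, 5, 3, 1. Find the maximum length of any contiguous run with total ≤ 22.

5

Extend to the right; shrink from the left whenever the sum exceeds 22:
[7] sum 7 len 1
[7, 2] sum 9 len 2
[7, 2, 1] sum 10 len 3
[7, 2, 1, 6] sum 16 len 4
[7, 2, 1, 6, 5] sum 21 len 5
[2, 1, 6, 5, 5] sum 19 len 5
[6, 5, 5, 6] sum 22 len 4
[5, 5, 6, 1] sum 17 len 4
[5, 5, 6, 1, 1] sum 18 len 5
[5, 6, 1, 1, 8] sum 21 len 5
[1, 1, 8, 9] sum 19 len 4
[1, 1, 8, 9, 0] sum 19 len 5
[9, 0, 8] sum 17 len 3
[9, 0, 8, 2] sum 19 len 4
[0, 8, 2, 7] sum 17 len 4
[2, 7, 6] sum 15 len 3
[2, 7, 6, 5] sum 20 len 4
[7, 6, 5, 3] sum 21 len 4
[7, 6, 5, 3, 1] sum 22 len 5
Longest length seen: 5.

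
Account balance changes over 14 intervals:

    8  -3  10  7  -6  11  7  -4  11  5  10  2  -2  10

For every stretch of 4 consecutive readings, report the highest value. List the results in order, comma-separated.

10, 10, 11, 11, 11, 11, 11, 11, 11, 10, 10

Sliding a size-4 window across the 14 values:
[8, -3, 10, 7] → max 10
[-3, 10, 7, -6] → max 10
[10, 7, -6, 11] → max 11
[7, -6, 11, 7] → max 11
[-6, 11, 7, -4] → max 11
[11, 7, -4, 11] → max 11
[7, -4, 11, 5] → max 11
[-4, 11, 5, 10] → max 11
[11, 5, 10, 2] → max 11
[5, 10, 2, -2] → max 10
[10, 2, -2, 10] → max 10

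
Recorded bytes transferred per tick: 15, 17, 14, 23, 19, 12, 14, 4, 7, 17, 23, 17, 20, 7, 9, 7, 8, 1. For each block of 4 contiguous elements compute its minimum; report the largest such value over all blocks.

17

15 17 14 23 → min 14
17 14 23 19 → min 14
14 23 19 12 → min 12
23 19 12 14 → min 12
19 12 14 4 → min 4
12 14 4 7 → min 4
14 4 7 17 → min 4
4 7 17 23 → min 4
7 17 23 17 → min 7
17 23 17 20 → min 17
23 17 20 7 → min 7
17 20 7 9 → min 7
20 7 9 7 → min 7
7 9 7 8 → min 7
9 7 8 1 → min 1
Largest of these is 17.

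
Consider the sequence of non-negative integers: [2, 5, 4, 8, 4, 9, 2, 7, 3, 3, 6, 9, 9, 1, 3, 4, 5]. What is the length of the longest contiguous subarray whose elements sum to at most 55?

11

[2] sum 2 len 1
[2, 5] sum 7 len 2
[2, 5, 4] sum 11 len 3
[2, 5, 4, 8] sum 19 len 4
[2, 5, 4, 8, 4] sum 23 len 5
[2, 5, 4, 8, 4, 9] sum 32 len 6
[2, 5, 4, 8, 4, 9, 2] sum 34 len 7
[2, 5, 4, 8, 4, 9, 2, 7] sum 41 len 8
[2, 5, 4, 8, 4, 9, 2, 7, 3] sum 44 len 9
[2, 5, 4, 8, 4, 9, 2, 7, 3, 3] sum 47 len 10
[2, 5, 4, 8, 4, 9, 2, 7, 3, 3, 6] sum 53 len 11
[4, 8, 4, 9, 2, 7, 3, 3, 6, 9] sum 55 len 10
[4, 9, 2, 7, 3, 3, 6, 9, 9] sum 52 len 9
[4, 9, 2, 7, 3, 3, 6, 9, 9, 1] sum 53 len 10
[9, 2, 7, 3, 3, 6, 9, 9, 1, 3] sum 52 len 10
[2, 7, 3, 3, 6, 9, 9, 1, 3, 4] sum 47 len 10
[2, 7, 3, 3, 6, 9, 9, 1, 3, 4, 5] sum 52 len 11
Longest length seen: 11.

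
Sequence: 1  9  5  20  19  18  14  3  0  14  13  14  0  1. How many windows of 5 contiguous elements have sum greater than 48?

(1, 9, 5, 20, 19) → sum 54  > 48 ✓
(9, 5, 20, 19, 18) → sum 71  > 48 ✓
(5, 20, 19, 18, 14) → sum 76  > 48 ✓
(20, 19, 18, 14, 3) → sum 74  > 48 ✓
(19, 18, 14, 3, 0) → sum 54  > 48 ✓
(18, 14, 3, 0, 14) → sum 49  > 48 ✓
(14, 3, 0, 14, 13) → sum 44
(3, 0, 14, 13, 14) → sum 44
(0, 14, 13, 14, 0) → sum 41
(14, 13, 14, 0, 1) → sum 42
6 windows satisfy the condition.

6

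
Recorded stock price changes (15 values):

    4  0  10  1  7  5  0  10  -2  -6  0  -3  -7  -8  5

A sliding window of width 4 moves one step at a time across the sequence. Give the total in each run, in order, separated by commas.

15, 18, 23, 13, 22, 13, 2, 2, -11, -16, -18, -13

4 0 10 1 → sum 15
0 10 1 7 → sum 18
10 1 7 5 → sum 23
1 7 5 0 → sum 13
7 5 0 10 → sum 22
5 0 10 -2 → sum 13
0 10 -2 -6 → sum 2
10 -2 -6 0 → sum 2
-2 -6 0 -3 → sum -11
-6 0 -3 -7 → sum -16
0 -3 -7 -8 → sum -18
-3 -7 -8 5 → sum -13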